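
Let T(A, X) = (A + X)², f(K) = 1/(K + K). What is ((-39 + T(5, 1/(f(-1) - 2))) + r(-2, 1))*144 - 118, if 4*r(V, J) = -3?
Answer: -69874/25 ≈ -2795.0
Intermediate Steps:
r(V, J) = -¾ (r(V, J) = (¼)*(-3) = -¾)
f(K) = 1/(2*K)
((-39 + T(5, 1/(f(-1) - 2))) + r(-2, 1))*144 - 118 = ((-39 + (5 + 1/((½)/(-1) - 2))²) - ¾)*144 - 118 = ((-39 + (5 + 1/((½)*(-1) - 2))²) - ¾)*144 - 118 = ((-39 + (5 + 1/(-½ - 2))²) - ¾)*144 - 118 = ((-39 + (5 + 1/(-5/2))²) - ¾)*144 - 118 = ((-39 + (5 - ⅖)²) - ¾)*144 - 118 = ((-39 + (23/5)²) - ¾)*144 - 118 = ((-39 + 529/25) - ¾)*144 - 118 = (-446/25 - ¾)*144 - 118 = -1859/100*144 - 118 = -66924/25 - 118 = -69874/25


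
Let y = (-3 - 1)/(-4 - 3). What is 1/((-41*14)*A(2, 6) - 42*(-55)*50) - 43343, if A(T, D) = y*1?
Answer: -4991899995/115172 ≈ -43343.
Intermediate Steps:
y = 4/7 (y = -4/(-7) = -4*(-1/7) = 4/7 ≈ 0.57143)
A(T, D) = 4/7 (A(T, D) = (4/7)*1 = 4/7)
1/((-41*14)*A(2, 6) - 42*(-55)*50) - 43343 = 1/(-41*14*(4/7) - 42*(-55)*50) - 43343 = 1/(-574*4/7 + 2310*50) - 43343 = 1/(-328 + 115500) - 43343 = 1/115172 - 43343 = -4991899995/115172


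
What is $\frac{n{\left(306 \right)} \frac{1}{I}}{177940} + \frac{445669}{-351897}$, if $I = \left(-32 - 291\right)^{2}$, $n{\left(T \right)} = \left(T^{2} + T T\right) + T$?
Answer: $- \frac{34762470654523}{27448412909190} \approx -1.2665$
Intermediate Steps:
$n{\left(T \right)} = T + 2 T^{2}$ ($n{\left(T \right)} = \left(T^{2} + T^{2}\right) + T = 2 T^{2} + T = T + 2 T^{2}$)
$I = 104329$ ($I = \left(-32 - 291\right)^{2} = \left(-323\right)^{2} = 104329$)
$\frac{n{\left(306 \right)} \frac{1}{I}}{177940} + \frac{445669}{-351897} = \frac{306 \left(1 + 2 \cdot 306\right) \frac{1}{104329}}{177940} + \frac{445669}{-351897} = 306 \left(1 + 612\right) \frac{1}{104329} \cdot \frac{1}{177940} + 445669 \left(- \frac{1}{351897}\right) = 306 \cdot 613 \cdot \frac{1}{104329} \cdot \frac{1}{177940} - \frac{63667}{50271} = 187578 \cdot \frac{1}{104329} \cdot \frac{1}{177940} - \frac{63667}{50271} = \frac{11034}{6137} \cdot \frac{1}{177940} - \frac{63667}{50271} = \frac{5517}{546008890} - \frac{63667}{50271} = - \frac{34762470654523}{27448412909190}$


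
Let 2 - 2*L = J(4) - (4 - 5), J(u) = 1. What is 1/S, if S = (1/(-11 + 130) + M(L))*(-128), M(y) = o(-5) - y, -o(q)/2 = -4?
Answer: -119/121984 ≈ -0.00097554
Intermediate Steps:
o(q) = 8 (o(q) = -2*(-4) = 8)
L = 0 (L = 1 - (1 - (4 - 5))/2 = 1 - (1 - 1*(-1))/2 = 1 - (1 + 1)/2 = 1 - ½*2 = 1 - 1 = 0)
M(y) = 8 - y
S = -121984/119 (S = (1/(-11 + 130) + (8 - 1*0))*(-128) = (1/119 + (8 + 0))*(-128) = (1/119 + 8)*(-128) = (953/119)*(-128) = -121984/119 ≈ -1025.1)
1/S = 1/(-121984/119) = -119/121984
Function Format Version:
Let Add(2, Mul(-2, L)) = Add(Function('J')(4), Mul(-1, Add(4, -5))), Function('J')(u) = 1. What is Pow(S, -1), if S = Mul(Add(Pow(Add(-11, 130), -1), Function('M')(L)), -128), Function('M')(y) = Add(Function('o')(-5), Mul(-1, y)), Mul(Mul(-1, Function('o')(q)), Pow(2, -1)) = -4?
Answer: Rational(-119, 121984) ≈ -0.00097554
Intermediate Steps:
Function('o')(q) = 8 (Function('o')(q) = Mul(-2, -4) = 8)
L = 0 (L = Add(1, Mul(Rational(-1, 2), Add(1, Mul(-1, Add(4, -5))))) = Add(1, Mul(Rational(-1, 2), Add(1, Mul(-1, -1)))) = Add(1, Mul(Rational(-1, 2), Add(1, 1))) = Add(1, Mul(Rational(-1, 2), 2)) = Add(1, -1) = 0)
Function('M')(y) = Add(8, Mul(-1, y))
S = Rational(-121984, 119) (S = Mul(Add(Pow(Add(-11, 130), -1), Add(8, Mul(-1, 0))), -128) = Mul(Add(Pow(119, -1), Add(8, 0)), -128) = Mul(Add(Rational(1, 119), 8), -128) = Mul(Rational(953, 119), -128) = Rational(-121984, 119) ≈ -1025.1)
Pow(S, -1) = Pow(Rational(-121984, 119), -1) = Rational(-119, 121984)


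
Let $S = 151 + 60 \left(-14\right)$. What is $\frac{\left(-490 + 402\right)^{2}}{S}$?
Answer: $- \frac{7744}{689} \approx -11.239$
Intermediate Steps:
$S = -689$ ($S = 151 - 840 = -689$)
$\frac{\left(-490 + 402\right)^{2}}{S} = \frac{\left(-490 + 402\right)^{2}}{-689} = \left(-88\right)^{2} \left(- \frac{1}{689}\right) = 7744 \left(- \frac{1}{689}\right) = - \frac{7744}{689}$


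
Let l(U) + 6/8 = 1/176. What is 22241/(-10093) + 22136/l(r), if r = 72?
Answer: -39324595619/1322183 ≈ -29742.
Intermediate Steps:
l(U) = -131/176 (l(U) = -3/4 + 1/176 = -131/176)
22241/(-10093) + 22136/l(r) = 22241/(-10093) + 22136/(-131/176) = 22241*(-1/10093) + 22136*(-176/131) = -22241/10093 - 3895936/131 = -39324595619/1322183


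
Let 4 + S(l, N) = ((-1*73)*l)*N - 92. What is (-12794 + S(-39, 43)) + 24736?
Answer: 134267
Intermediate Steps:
S(l, N) = -96 - 73*N*l (S(l, N) = -4 + (((-1*73)*l)*N - 92) = -4 + ((-73*l)*N - 92) = -4 + (-73*N*l - 92) = -4 + (-92 - 73*N*l) = -96 - 73*N*l)
(-12794 + S(-39, 43)) + 24736 = (-12794 + (-96 - 73*43*(-39))) + 24736 = (-12794 + (-96 + 122421)) + 24736 = (-12794 + 122325) + 24736 = 109531 + 24736 = 134267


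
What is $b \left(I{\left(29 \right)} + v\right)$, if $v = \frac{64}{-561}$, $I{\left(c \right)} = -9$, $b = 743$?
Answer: $- \frac{3798959}{561} \approx -6771.8$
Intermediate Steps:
$v = - \frac{64}{561}$ ($v = 64 \left(- \frac{1}{561}\right) = - \frac{64}{561} \approx -0.11408$)
$b \left(I{\left(29 \right)} + v\right) = 743 \left(-9 - \frac{64}{561}\right) = 743 \left(- \frac{5113}{561}\right) = - \frac{3798959}{561}$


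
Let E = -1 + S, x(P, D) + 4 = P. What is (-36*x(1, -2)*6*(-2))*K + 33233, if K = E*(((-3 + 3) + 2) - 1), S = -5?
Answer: 41009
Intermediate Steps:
x(P, D) = -4 + P
E = -6 (E = -1 - 5 = -6)
K = -6 (K = -6*(((-3 + 3) + 2) - 1) = -6*((0 + 2) - 1) = -6*(2 - 1) = -6*1 = -6)
(-36*x(1, -2)*6*(-2))*K + 33233 = -36*(-4 + 1)*6*(-2)*(-6) + 33233 = -36*(-3*6)*(-2)*(-6) + 33233 = -(-648)*(-2)*(-6) + 33233 = -36*36*(-6) + 33233 = -1296*(-6) + 33233 = 7776 + 33233 = 41009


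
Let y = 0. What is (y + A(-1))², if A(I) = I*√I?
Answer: -1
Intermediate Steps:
A(I) = I^(3/2)
(y + A(-1))² = (0 + (-1)^(3/2))² = (0 - I)² = (-I)² = -1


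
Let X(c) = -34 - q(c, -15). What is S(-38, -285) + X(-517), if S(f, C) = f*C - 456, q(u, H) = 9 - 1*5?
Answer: 10336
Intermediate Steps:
q(u, H) = 4 (q(u, H) = 9 - 5 = 4)
S(f, C) = -456 + C*f (S(f, C) = C*f - 456 = -456 + C*f)
X(c) = -38 (X(c) = -34 - 1*4 = -34 - 4 = -38)
S(-38, -285) + X(-517) = (-456 - 285*(-38)) - 38 = (-456 + 10830) - 38 = 10374 - 38 = 10336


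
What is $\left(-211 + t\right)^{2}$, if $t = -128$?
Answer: $114921$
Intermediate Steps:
$\left(-211 + t\right)^{2} = \left(-211 - 128\right)^{2} = \left(-339\right)^{2} = 114921$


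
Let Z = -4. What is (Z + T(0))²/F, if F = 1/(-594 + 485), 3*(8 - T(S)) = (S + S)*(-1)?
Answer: -1744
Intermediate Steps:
T(S) = 8 + 2*S/3 (T(S) = 8 - (S + S)*(-1)/3 = 8 - 2*S*(-1)/3 = 8 - (-2)*S/3 = 8 + 2*S/3)
F = -1/109 (F = 1/(-109) = -1/109 ≈ -0.0091743)
(Z + T(0))²/F = (-4 + (8 + (⅔)*0))²/(-1/109) = (-4 + (8 + 0))²*(-109) = (-4 + 8)²*(-109) = 4²*(-109) = 16*(-109) = -1744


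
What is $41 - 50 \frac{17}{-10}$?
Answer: $126$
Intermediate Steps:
$41 - 50 \frac{17}{-10} = 41 - 50 \cdot 17 \left(- \frac{1}{10}\right) = 41 - -85 = 41 + 85 = 126$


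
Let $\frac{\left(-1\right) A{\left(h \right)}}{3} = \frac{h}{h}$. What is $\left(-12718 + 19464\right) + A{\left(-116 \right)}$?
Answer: $6743$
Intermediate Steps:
$A{\left(h \right)} = -3$ ($A{\left(h \right)} = - 3 \frac{h}{h} = \left(-3\right) 1 = -3$)
$\left(-12718 + 19464\right) + A{\left(-116 \right)} = \left(-12718 + 19464\right) - 3 = 6746 - 3 = 6743$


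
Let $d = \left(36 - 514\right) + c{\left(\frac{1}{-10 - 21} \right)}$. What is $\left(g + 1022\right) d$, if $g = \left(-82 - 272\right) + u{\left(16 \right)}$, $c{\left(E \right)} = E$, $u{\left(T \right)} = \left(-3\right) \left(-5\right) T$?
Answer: $- \frac{13455652}{31} \approx -4.3405 \cdot 10^{5}$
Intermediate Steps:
$u{\left(T \right)} = 15 T$
$g = -114$ ($g = \left(-82 - 272\right) + 15 \cdot 16 = -354 + 240 = -114$)
$d = - \frac{14819}{31}$ ($d = \left(36 - 514\right) + \frac{1}{-10 - 21} = -478 + \frac{1}{-31} = -478 - \frac{1}{31} = - \frac{14819}{31} \approx -478.03$)
$\left(g + 1022\right) d = \left(-114 + 1022\right) \left(- \frac{14819}{31}\right) = 908 \left(- \frac{14819}{31}\right) = - \frac{13455652}{31}$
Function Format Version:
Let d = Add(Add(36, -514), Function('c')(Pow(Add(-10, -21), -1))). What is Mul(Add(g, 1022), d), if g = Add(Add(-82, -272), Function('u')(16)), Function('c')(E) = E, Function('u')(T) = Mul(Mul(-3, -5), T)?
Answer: Rational(-13455652, 31) ≈ -4.3405e+5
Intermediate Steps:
Function('u')(T) = Mul(15, T)
g = -114 (g = Add(Add(-82, -272), Mul(15, 16)) = Add(-354, 240) = -114)
d = Rational(-14819, 31) (d = Add(Add(36, -514), Pow(Add(-10, -21), -1)) = Add(-478, Pow(-31, -1)) = Add(-478, Rational(-1, 31)) = Rational(-14819, 31) ≈ -478.03)
Mul(Add(g, 1022), d) = Mul(Add(-114, 1022), Rational(-14819, 31)) = Mul(908, Rational(-14819, 31)) = Rational(-13455652, 31)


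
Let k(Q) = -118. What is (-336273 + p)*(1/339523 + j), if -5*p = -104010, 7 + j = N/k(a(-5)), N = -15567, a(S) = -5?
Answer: -1578903540194331/40063714 ≈ -3.9410e+7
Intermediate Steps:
j = 14741/118 (j = -7 - 15567/(-118) = -7 - 15567*(-1/118) = -7 + 15567/118 = 14741/118 ≈ 124.92)
p = 20802 (p = -⅕*(-104010) = 20802)
(-336273 + p)*(1/339523 + j) = (-336273 + 20802)*(1/339523 + 14741/118) = -315471*(1/339523 + 14741/118) = -315471*5004908661/40063714 = -1578903540194331/40063714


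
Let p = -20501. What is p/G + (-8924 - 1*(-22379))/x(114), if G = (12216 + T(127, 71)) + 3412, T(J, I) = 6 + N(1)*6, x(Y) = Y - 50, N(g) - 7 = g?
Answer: 104844623/501824 ≈ 208.93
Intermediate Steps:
N(g) = 7 + g
x(Y) = -50 + Y
T(J, I) = 54 (T(J, I) = 6 + (7 + 1)*6 = 6 + 8*6 = 6 + 48 = 54)
G = 15682 (G = (12216 + 54) + 3412 = 12270 + 3412 = 15682)
p/G + (-8924 - 1*(-22379))/x(114) = -20501/15682 + (-8924 - 1*(-22379))/(-50 + 114) = -20501*1/15682 + (-8924 + 22379)/64 = -20501/15682 + 13455*(1/64) = -20501/15682 + 13455/64 = 104844623/501824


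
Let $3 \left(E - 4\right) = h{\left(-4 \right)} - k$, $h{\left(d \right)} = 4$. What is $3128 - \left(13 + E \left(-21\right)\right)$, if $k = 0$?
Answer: $3227$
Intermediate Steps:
$E = \frac{16}{3}$ ($E = 4 + \frac{4 - 0}{3} = 4 + \frac{4 + 0}{3} = 4 + \frac{1}{3} \cdot 4 = 4 + \frac{4}{3} = \frac{16}{3} \approx 5.3333$)
$3128 - \left(13 + E \left(-21\right)\right) = 3128 - \left(13 + \frac{16}{3} \left(-21\right)\right) = 3128 - \left(13 - 112\right) = 3128 - -99 = 3128 + 99 = 3227$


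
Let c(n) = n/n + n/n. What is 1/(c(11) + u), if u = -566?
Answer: -1/564 ≈ -0.0017731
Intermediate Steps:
c(n) = 2 (c(n) = 1 + 1 = 2)
1/(c(11) + u) = 1/(2 - 566) = 1/(-564) = -1/564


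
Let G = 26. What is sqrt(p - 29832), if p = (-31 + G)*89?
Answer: I*sqrt(30277) ≈ 174.0*I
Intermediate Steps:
p = -445 (p = (-31 + 26)*89 = -5*89 = -445)
sqrt(p - 29832) = sqrt(-445 - 29832) = sqrt(-30277) = I*sqrt(30277)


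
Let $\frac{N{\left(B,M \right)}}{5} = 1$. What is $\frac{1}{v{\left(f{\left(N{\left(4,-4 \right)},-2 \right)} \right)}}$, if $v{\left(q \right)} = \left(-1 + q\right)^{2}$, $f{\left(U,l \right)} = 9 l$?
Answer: $\frac{1}{361} \approx 0.0027701$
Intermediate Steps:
$N{\left(B,M \right)} = 5$ ($N{\left(B,M \right)} = 5 \cdot 1 = 5$)
$\frac{1}{v{\left(f{\left(N{\left(4,-4 \right)},-2 \right)} \right)}} = \frac{1}{\left(-1 + 9 \left(-2\right)\right)^{2}} = \frac{1}{\left(-1 - 18\right)^{2}} = \frac{1}{\left(-19\right)^{2}} = \frac{1}{361}$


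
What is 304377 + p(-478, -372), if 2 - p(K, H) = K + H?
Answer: 305229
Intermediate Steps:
p(K, H) = 2 - H - K (p(K, H) = 2 - (K + H) = 2 - (H + K) = 2 + (-H - K) = 2 - H - K)
304377 + p(-478, -372) = 304377 + (2 - 1*(-372) - 1*(-478)) = 304377 + (2 + 372 + 478) = 304377 + 852 = 305229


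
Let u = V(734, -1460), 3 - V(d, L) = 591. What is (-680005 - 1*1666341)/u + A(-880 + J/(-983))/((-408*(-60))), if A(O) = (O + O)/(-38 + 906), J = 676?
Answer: 8103356019573/2030720720 ≈ 3990.4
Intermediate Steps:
V(d, L) = -588 (V(d, L) = 3 - 1*591 = 3 - 591 = -588)
u = -588
A(O) = O/434 (A(O) = (2*O)/868 = (2*O)*(1/868) = O/434)
(-680005 - 1*1666341)/u + A(-880 + J/(-983))/((-408*(-60))) = (-680005 - 1*1666341)/(-588) + ((-880 + 676/(-983))/434)/((-408*(-60))) = (-680005 - 1666341)*(-1/588) + ((-880 + 676*(-1/983))/434)/24480 = -2346346*(-1/588) + ((-880 - 676/983)/434)*(1/24480) = 1173173/294 + ((1/434)*(-865716/983))*(1/24480) = 1173173/294 - 432858/213311*1/24480 = 1173173/294 - 72143/870308880 = 8103356019573/2030720720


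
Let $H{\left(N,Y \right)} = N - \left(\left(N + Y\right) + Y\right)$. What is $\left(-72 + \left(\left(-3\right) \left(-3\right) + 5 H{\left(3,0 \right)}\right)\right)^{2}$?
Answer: $3969$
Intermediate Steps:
$H{\left(N,Y \right)} = - 2 Y$ ($H{\left(N,Y \right)} = N - \left(N + 2 Y\right) = - 2 Y$)
$\left(-72 + \left(\left(-3\right) \left(-3\right) + 5 H{\left(3,0 \right)}\right)\right)^{2} = \left(-72 + \left(\left(-3\right) \left(-3\right) + 5 \left(\left(-2\right) 0\right)\right)\right)^{2} = \left(-72 + \left(9 + 5 \cdot 0\right)\right)^{2} = \left(-72 + \left(9 + 0\right)\right)^{2} = \left(-72 + 9\right)^{2} = \left(-63\right)^{2} = 3969$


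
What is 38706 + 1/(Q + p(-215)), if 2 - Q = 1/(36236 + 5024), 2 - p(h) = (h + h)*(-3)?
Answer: 2053754291606/53060361 ≈ 38706.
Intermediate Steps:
p(h) = 2 + 6*h (p(h) = 2 - (h + h)*(-3) = 2 - 2*h*(-3) = 2 - (-6)*h = 2 + 6*h)
Q = 82519/41260 (Q = 2 - 1/(36236 + 5024) = 2 - 1/41260 = 82519/41260 ≈ 2.0000)
38706 + 1/(Q + p(-215)) = 38706 + 1/(82519/41260 + (2 + 6*(-215))) = 38706 + 1/(82519/41260 + (2 - 1290)) = 38706 + 1/(82519/41260 - 1288) = 38706 + 1/(-53060361/41260) = 38706 - 41260/53060361 = 2053754291606/53060361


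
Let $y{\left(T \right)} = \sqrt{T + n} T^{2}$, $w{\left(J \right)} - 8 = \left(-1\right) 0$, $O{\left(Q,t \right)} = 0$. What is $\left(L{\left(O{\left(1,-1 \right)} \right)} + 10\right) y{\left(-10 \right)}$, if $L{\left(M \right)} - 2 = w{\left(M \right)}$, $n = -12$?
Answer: $2000 i \sqrt{22} \approx 9380.8 i$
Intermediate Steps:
$w{\left(J \right)} = 8$ ($w{\left(J \right)} = 8 - 0 = 8 + 0 = 8$)
$L{\left(M \right)} = 10$ ($L{\left(M \right)} = 2 + 8 = 10$)
$y{\left(T \right)} = T^{2} \sqrt{-12 + T}$ ($y{\left(T \right)} = \sqrt{T - 12} T^{2} = \sqrt{-12 + T} T^{2} = T^{2} \sqrt{-12 + T}$)
$\left(L{\left(O{\left(1,-1 \right)} \right)} + 10\right) y{\left(-10 \right)} = \left(10 + 10\right) \left(-10\right)^{2} \sqrt{-12 - 10} = 20 \cdot 100 \sqrt{-22} = 20 \cdot 100 i \sqrt{22} = 2000 i \sqrt{22}$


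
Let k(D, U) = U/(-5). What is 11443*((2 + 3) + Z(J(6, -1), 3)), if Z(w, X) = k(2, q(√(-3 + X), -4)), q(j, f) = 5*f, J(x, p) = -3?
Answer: 102987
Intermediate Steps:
k(D, U) = -U/5 (k(D, U) = U*(-⅕) = -U/5)
Z(w, X) = 4 (Z(w, X) = -(-4) = -⅕*(-20) = 4)
11443*((2 + 3) + Z(J(6, -1), 3)) = 11443*((2 + 3) + 4) = 11443*(5 + 4) = 11443*9 = 102987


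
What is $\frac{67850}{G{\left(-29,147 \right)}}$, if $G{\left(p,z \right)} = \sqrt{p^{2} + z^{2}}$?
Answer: $\frac{6785 \sqrt{898}}{449} \approx 452.84$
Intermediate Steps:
$\frac{67850}{G{\left(-29,147 \right)}} = \frac{67850}{\sqrt{\left(-29\right)^{2} + 147^{2}}} = \frac{67850}{\sqrt{841 + 21609}} = \frac{67850}{\sqrt{22450}} = \frac{67850}{5 \sqrt{898}} = 67850 \frac{\sqrt{898}}{4490} = \frac{6785 \sqrt{898}}{449}$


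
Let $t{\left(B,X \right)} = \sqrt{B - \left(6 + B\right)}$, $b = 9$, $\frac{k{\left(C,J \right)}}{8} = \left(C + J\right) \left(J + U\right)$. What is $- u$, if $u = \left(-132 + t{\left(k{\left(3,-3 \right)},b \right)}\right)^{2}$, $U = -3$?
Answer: $-17418 + 264 i \sqrt{6} \approx -17418.0 + 646.67 i$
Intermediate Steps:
$k{\left(C,J \right)} = 8 \left(-3 + J\right) \left(C + J\right)$ ($k{\left(C,J \right)} = 8 \left(C + J\right) \left(J - 3\right) = 8 \left(C + J\right) \left(-3 + J\right) = 8 \left(-3 + J\right) \left(C + J\right)$)
$t{\left(B,X \right)} = i \sqrt{6}$ ($t{\left(B,X \right)} = \sqrt{-6} = i \sqrt{6}$)
$u = \left(-132 + i \sqrt{6}\right)^{2} \approx 17418.0 - 646.67 i$
$- u = - \left(132 - i \sqrt{6}\right)^{2}$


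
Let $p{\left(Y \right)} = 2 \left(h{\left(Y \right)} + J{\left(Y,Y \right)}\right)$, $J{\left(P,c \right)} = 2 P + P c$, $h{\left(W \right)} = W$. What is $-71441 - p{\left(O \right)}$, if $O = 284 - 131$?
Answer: $-119177$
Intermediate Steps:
$O = 153$ ($O = 284 - 131 = 153$)
$p{\left(Y \right)} = 2 Y + 2 Y \left(2 + Y\right)$ ($p{\left(Y \right)} = 2 \left(Y + Y \left(2 + Y\right)\right) = 2 Y + 2 Y \left(2 + Y\right)$)
$-71441 - p{\left(O \right)} = -71441 - 2 \cdot 153 \left(3 + 153\right) = -71441 - 2 \cdot 153 \cdot 156 = -71441 - 47736 = -119177$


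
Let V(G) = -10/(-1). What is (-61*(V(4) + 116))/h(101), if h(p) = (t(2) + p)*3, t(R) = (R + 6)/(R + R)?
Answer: -2562/103 ≈ -24.874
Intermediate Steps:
t(R) = (6 + R)/(2*R) (t(R) = (6 + R)/((2*R)) = (6 + R)*(1/(2*R)) = (6 + R)/(2*R))
h(p) = 6 + 3*p (h(p) = ((½)*(6 + 2)/2 + p)*3 = ((½)*(½)*8 + p)*3 = (2 + p)*3 = 6 + 3*p)
V(G) = 10 (V(G) = -10*(-1) = 10)
(-61*(V(4) + 116))/h(101) = (-61*(10 + 116))/(6 + 3*101) = (-61*126)/(6 + 303) = -7686/309 = -7686*1/309 = -2562/103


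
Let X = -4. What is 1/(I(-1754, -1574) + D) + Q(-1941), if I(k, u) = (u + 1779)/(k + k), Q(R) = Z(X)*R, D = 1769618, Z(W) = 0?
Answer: 3508/6207819739 ≈ 5.6509e-7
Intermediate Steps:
Q(R) = 0 (Q(R) = 0*R = 0)
I(k, u) = (1779 + u)/(2*k) (I(k, u) = (1779 + u)/((2*k)) = (1779 + u)*(1/(2*k)) = (1779 + u)/(2*k))
1/(I(-1754, -1574) + D) + Q(-1941) = 1/((½)*(1779 - 1574)/(-1754) + 1769618) + 0 = 1/((½)*(-1/1754)*205 + 1769618) + 0 = 1/(-205/3508 + 1769618) + 0 = 1/(6207819739/3508) + 0 = 3508/6207819739 + 0 = 3508/6207819739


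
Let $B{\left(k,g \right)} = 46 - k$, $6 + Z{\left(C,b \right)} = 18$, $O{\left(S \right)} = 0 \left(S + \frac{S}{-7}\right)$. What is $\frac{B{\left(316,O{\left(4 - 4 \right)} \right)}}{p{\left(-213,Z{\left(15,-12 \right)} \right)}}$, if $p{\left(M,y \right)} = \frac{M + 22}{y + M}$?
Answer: $- \frac{54270}{191} \approx -284.14$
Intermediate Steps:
$O{\left(S \right)} = 0$ ($O{\left(S \right)} = 0 \left(S + S \left(- \frac{1}{7}\right)\right) = 0 \left(S - \frac{S}{7}\right) = 0 \frac{6 S}{7} = 0$)
$Z{\left(C,b \right)} = 12$ ($Z{\left(C,b \right)} = -6 + 18 = 12$)
$p{\left(M,y \right)} = \frac{22 + M}{M + y}$
$\frac{B{\left(316,O{\left(4 - 4 \right)} \right)}}{p{\left(-213,Z{\left(15,-12 \right)} \right)}} = \frac{46 - 316}{\frac{1}{-213 + 12} \left(22 - 213\right)} = \frac{46 - 316}{\frac{1}{-201} \left(-191\right)} = - \frac{270}{\left(- \frac{1}{201}\right) \left(-191\right)} = - \frac{270}{\frac{191}{201}} = \left(-270\right) \frac{201}{191} = - \frac{54270}{191}$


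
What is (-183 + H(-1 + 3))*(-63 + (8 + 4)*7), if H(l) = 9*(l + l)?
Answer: -3087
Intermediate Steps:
H(l) = 18*l (H(l) = 9*(2*l) = 18*l)
(-183 + H(-1 + 3))*(-63 + (8 + 4)*7) = (-183 + 18*(-1 + 3))*(-63 + (8 + 4)*7) = (-183 + 18*2)*(-63 + 12*7) = (-183 + 36)*(-63 + 84) = -147*21 = -3087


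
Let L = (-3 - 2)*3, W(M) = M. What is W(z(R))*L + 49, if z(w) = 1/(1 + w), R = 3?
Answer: 181/4 ≈ 45.250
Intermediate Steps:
L = -15 (L = -5*3 = -15)
W(z(R))*L + 49 = -15/(1 + 3) + 49 = -15/4 + 49 = 181/4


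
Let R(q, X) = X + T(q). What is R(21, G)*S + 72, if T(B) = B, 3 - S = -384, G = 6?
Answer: 10521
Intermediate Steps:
S = 387 (S = 3 - 1*(-384) = 3 + 384 = 387)
R(q, X) = X + q
R(21, G)*S + 72 = (6 + 21)*387 + 72 = 27*387 + 72 = 10449 + 72 = 10521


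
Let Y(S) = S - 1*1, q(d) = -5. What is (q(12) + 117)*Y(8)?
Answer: 784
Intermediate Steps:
Y(S) = -1 + S (Y(S) = S - 1 = -1 + S)
(q(12) + 117)*Y(8) = (-5 + 117)*(-1 + 8) = 112*7 = 784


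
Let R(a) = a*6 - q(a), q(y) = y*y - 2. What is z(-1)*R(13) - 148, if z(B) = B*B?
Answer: -237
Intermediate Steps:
q(y) = -2 + y**2 (q(y) = y**2 - 2 = -2 + y**2)
z(B) = B**2
R(a) = 2 - a**2 + 6*a (R(a) = a*6 - (-2 + a**2) = 6*a + (2 - a**2) = 2 - a**2 + 6*a)
z(-1)*R(13) - 148 = (-1)**2*(2 - 1*13**2 + 6*13) - 148 = 1*(2 - 1*169 + 78) - 148 = 1*(2 - 169 + 78) - 148 = 1*(-89) - 148 = -89 - 148 = -237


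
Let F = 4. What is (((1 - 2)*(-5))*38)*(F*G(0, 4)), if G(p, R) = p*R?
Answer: 0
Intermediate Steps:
G(p, R) = R*p
(((1 - 2)*(-5))*38)*(F*G(0, 4)) = (((1 - 2)*(-5))*38)*(4*(4*0)) = (-1*(-5)*38)*(4*0) = (5*38)*0 = 190*0 = 0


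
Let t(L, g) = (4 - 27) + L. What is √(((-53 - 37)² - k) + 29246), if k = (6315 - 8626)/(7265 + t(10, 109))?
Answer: √10020913611/518 ≈ 193.25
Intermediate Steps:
t(L, g) = -23 + L
k = -2311/7252 (k = (6315 - 8626)/(7265 + (-23 + 10)) = -2311/(7265 - 13) = -2311/7252 ≈ -0.31867)
√(((-53 - 37)² - k) + 29246) = √(((-53 - 37)² - 1*(-2311/7252)) + 29246) = √(((-90)² + 2311/7252) + 29246) = √((8100 + 2311/7252) + 29246) = √(58743511/7252 + 29246) = √(270835503/7252) = √10020913611/518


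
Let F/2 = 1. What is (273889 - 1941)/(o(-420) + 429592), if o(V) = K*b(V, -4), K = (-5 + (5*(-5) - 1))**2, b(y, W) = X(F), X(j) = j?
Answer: 135974/215757 ≈ 0.63022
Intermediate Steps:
F = 2 (F = 2*1 = 2)
b(y, W) = 2
K = 961 (K = (-5 + (-25 - 1))**2 = (-5 - 26)**2 = (-31)**2 = 961)
o(V) = 1922 (o(V) = 961*2 = 1922)
(273889 - 1941)/(o(-420) + 429592) = (273889 - 1941)/(1922 + 429592) = 271948/431514 = 271948*(1/431514) = 135974/215757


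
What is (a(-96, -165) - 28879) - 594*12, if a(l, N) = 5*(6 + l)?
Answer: -36457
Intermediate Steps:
a(l, N) = 30 + 5*l
(a(-96, -165) - 28879) - 594*12 = ((30 + 5*(-96)) - 28879) - 594*12 = ((30 - 480) - 28879) - 7128 = (-450 - 28879) - 7128 = -29329 - 7128 = -36457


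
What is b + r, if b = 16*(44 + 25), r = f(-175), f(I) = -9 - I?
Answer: 1270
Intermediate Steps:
r = 166 (r = -9 - 1*(-175) = -9 + 175 = 166)
b = 1104 (b = 16*69 = 1104)
b + r = 1104 + 166 = 1270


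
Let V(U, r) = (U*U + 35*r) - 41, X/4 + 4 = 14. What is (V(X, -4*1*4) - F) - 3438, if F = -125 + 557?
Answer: -2871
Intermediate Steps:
X = 40 (X = -16 + 4*14 = -16 + 56 = 40)
V(U, r) = -41 + U² + 35*r (V(U, r) = (U² + 35*r) - 41 = -41 + U² + 35*r)
F = 432
(V(X, -4*1*4) - F) - 3438 = ((-41 + 40² + 35*(-4*1*4)) - 1*432) - 3438 = ((-41 + 1600 + 35*(-4*4)) - 432) - 3438 = ((-41 + 1600 + 35*(-16)) - 432) - 3438 = ((-41 + 1600 - 560) - 432) - 3438 = (999 - 432) - 3438 = 567 - 3438 = -2871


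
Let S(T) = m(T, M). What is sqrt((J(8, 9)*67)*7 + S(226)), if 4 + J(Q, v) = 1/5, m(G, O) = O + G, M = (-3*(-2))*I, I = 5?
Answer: I*sqrt(38155)/5 ≈ 39.067*I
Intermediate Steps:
M = 30 (M = -3*(-2)*5 = 6*5 = 30)
m(G, O) = G + O
S(T) = 30 + T (S(T) = T + 30 = 30 + T)
J(Q, v) = -19/5 (J(Q, v) = -4 + 1/5 = -19/5)
sqrt((J(8, 9)*67)*7 + S(226)) = sqrt(-19/5*67*7 + (30 + 226)) = sqrt(-1273/5*7 + 256) = sqrt(-8911/5 + 256) = sqrt(-7631/5) = I*sqrt(38155)/5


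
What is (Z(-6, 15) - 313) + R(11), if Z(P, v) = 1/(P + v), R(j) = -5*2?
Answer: -2906/9 ≈ -322.89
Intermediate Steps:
R(j) = -10
(Z(-6, 15) - 313) + R(11) = (1/(-6 + 15) - 313) - 10 = (1/9 - 313) - 10 = (⅑ - 313) - 10 = -2816/9 - 10 = -2906/9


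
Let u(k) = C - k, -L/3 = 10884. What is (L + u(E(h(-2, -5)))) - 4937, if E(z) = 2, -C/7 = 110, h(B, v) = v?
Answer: -38361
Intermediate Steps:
L = -32652 (L = -3*10884 = -32652)
C = -770 (C = -7*110 = -770)
u(k) = -770 - k
(L + u(E(h(-2, -5)))) - 4937 = (-32652 + (-770 - 1*2)) - 4937 = (-32652 + (-770 - 2)) - 4937 = (-32652 - 772) - 4937 = -33424 - 4937 = -38361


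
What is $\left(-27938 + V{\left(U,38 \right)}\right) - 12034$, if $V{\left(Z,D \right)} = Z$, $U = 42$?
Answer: $-39930$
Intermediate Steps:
$\left(-27938 + V{\left(U,38 \right)}\right) - 12034 = \left(-27938 + 42\right) - 12034 = -27896 - 12034 = -39930$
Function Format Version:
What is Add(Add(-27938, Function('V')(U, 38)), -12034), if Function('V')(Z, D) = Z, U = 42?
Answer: -39930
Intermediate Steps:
Add(Add(-27938, Function('V')(U, 38)), -12034) = Add(Add(-27938, 42), -12034) = Add(-27896, -12034) = -39930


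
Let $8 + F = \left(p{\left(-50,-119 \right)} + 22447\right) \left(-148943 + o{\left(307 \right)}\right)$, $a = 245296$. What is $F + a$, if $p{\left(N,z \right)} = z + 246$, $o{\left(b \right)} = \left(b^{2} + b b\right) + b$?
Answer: $900090076$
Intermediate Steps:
$o{\left(b \right)} = b + 2 b^{2}$ ($o{\left(b \right)} = \left(b^{2} + b^{2}\right) + b = 2 b^{2} + b = b + 2 b^{2}$)
$p{\left(N,z \right)} = 246 + z$
$F = 899844780$ ($F = -8 + \left(\left(246 - 119\right) + 22447\right) \left(-148943 + 307 \left(1 + 2 \cdot 307\right)\right) = -8 + \left(127 + 22447\right) \left(-148943 + 307 \left(1 + 614\right)\right) = -8 + 22574 \left(-148943 + 307 \cdot 615\right) = -8 + 22574 \left(-148943 + 188805\right) = -8 + 22574 \cdot 39862 = -8 + 899844788 = 899844780$)
$F + a = 899844780 + 245296 = 900090076$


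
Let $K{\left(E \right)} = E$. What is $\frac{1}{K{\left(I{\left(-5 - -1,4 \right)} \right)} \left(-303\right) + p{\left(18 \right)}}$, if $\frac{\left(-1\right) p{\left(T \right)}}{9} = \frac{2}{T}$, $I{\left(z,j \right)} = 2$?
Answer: $- \frac{1}{607} \approx -0.0016474$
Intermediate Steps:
$p{\left(T \right)} = - \frac{18}{T}$ ($p{\left(T \right)} = - 9 \frac{2}{T} = - \frac{18}{T}$)
$\frac{1}{K{\left(I{\left(-5 - -1,4 \right)} \right)} \left(-303\right) + p{\left(18 \right)}} = \frac{1}{2 \left(-303\right) - \frac{18}{18}} = \frac{1}{-606 - 1} = \frac{1}{-607} = - \frac{1}{607}$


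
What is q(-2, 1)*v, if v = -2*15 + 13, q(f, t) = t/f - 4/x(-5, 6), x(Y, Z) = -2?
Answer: -51/2 ≈ -25.500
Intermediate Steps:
q(f, t) = 2 + t/f (q(f, t) = t/f - 4/(-2) = t/f - 4*(-½) = t/f + 2 = 2 + t/f)
v = -17 (v = -30 + 13 = -17)
q(-2, 1)*v = (2 + 1/(-2))*(-17) = (2 + 1*(-½))*(-17) = (2 - ½)*(-17) = (3/2)*(-17) = -51/2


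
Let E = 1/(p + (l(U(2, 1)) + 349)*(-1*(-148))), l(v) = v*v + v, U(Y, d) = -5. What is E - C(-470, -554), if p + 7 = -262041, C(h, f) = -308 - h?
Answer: -33604633/207436 ≈ -162.00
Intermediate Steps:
l(v) = v + v² (l(v) = v² + v = v + v²)
p = -262048 (p = -7 - 262041 = -262048)
E = -1/207436 (E = 1/(-262048 + (-5*(1 - 5) + 349)*(-1*(-148))) = 1/(-262048 + (-5*(-4) + 349)*148) = 1/(-262048 + (20 + 349)*148) = 1/(-262048 + 369*148) = 1/(-262048 + 54612) = 1/(-207436) = -1/207436 ≈ -4.8208e-6)
E - C(-470, -554) = -1/207436 - (-308 - 1*(-470)) = -1/207436 - (-308 + 470) = -1/207436 - 1*162 = -1/207436 - 162 = -33604633/207436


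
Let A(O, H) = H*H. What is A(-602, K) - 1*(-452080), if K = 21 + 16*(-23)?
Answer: 572489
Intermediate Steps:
K = -347 (K = 21 - 368 = -347)
A(O, H) = H²
A(-602, K) - 1*(-452080) = (-347)² - 1*(-452080) = 120409 + 452080 = 572489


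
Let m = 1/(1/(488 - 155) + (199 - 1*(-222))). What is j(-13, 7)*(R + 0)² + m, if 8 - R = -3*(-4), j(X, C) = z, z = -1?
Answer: -2242771/140194 ≈ -15.998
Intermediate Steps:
j(X, C) = -1
R = -4 (R = 8 - (-3)*(-4) = 8 - 1*12 = 8 - 12 = -4)
m = 333/140194 (m = 1/(1/333 + (199 + 222)) = 1/(1/333 + 421) = 1/(140194/333) = 333/140194 ≈ 0.0023753)
j(-13, 7)*(R + 0)² + m = -(-4 + 0)² + 333/140194 = -1*(-4)² + 333/140194 = -1*16 + 333/140194 = -16 + 333/140194 = -2242771/140194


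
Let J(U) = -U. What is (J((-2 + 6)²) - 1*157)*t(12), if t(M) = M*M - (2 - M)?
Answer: -26642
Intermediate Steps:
t(M) = -2 + M + M² (t(M) = M² + (-2 + M) = -2 + M + M²)
(J((-2 + 6)²) - 1*157)*t(12) = (-(-2 + 6)² - 1*157)*(-2 + 12 + 12²) = (-1*4² - 157)*(-2 + 12 + 144) = (-1*16 - 157)*154 = (-16 - 157)*154 = -173*154 = -26642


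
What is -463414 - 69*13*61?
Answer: -518131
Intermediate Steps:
-463414 - 69*13*61 = -463414 - 897*61 = -463414 - 1*54717 = -463414 - 54717 = -518131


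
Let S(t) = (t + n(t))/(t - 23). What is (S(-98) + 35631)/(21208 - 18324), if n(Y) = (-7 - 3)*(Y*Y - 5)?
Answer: 4407439/348964 ≈ 12.630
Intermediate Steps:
n(Y) = 50 - 10*Y² (n(Y) = -10*(Y² - 5) = -10*(-5 + Y²) = 50 - 10*Y²)
S(t) = (50 + t - 10*t²)/(-23 + t) (S(t) = (t + (50 - 10*t²))/(t - 23) = (50 + t - 10*t²)/(-23 + t))
(S(-98) + 35631)/(21208 - 18324) = ((50 - 98 - 10*(-98)²)/(-23 - 98) + 35631)/(21208 - 18324) = ((50 - 98 - 10*9604)/(-121) + 35631)/2884 = (-(50 - 98 - 96040)/121 + 35631)*(1/2884) = (-1/121*(-96088) + 35631)*(1/2884) = (96088/121 + 35631)*(1/2884) = (4407439/121)*(1/2884) = 4407439/348964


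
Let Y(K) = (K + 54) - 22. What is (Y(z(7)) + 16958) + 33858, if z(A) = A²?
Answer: 50897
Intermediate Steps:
Y(K) = 32 + K (Y(K) = (54 + K) - 22 = 32 + K)
(Y(z(7)) + 16958) + 33858 = ((32 + 7²) + 16958) + 33858 = ((32 + 49) + 16958) + 33858 = (81 + 16958) + 33858 = 17039 + 33858 = 50897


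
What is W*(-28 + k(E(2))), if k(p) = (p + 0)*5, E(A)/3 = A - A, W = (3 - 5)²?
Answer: -112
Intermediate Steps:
W = 4 (W = (-2)² = 4)
E(A) = 0 (E(A) = 3*(A - A) = 3*0 = 0)
k(p) = 5*p (k(p) = p*5 = 5*p)
W*(-28 + k(E(2))) = 4*(-28 + 5*0) = 4*(-28 + 0) = 4*(-28) = -112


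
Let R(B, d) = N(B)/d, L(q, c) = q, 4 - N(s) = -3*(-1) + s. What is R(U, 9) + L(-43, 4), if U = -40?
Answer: -346/9 ≈ -38.444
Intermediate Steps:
N(s) = 1 - s (N(s) = 4 - (-3*(-1) + s) = 4 - (3 + s) = 4 + (-3 - s) = 1 - s)
R(B, d) = (1 - B)/d
R(U, 9) + L(-43, 4) = (1 - 1*(-40))/9 - 43 = (1 + 40)/9 - 43 = (1/9)*41 - 43 = 41/9 - 43 = -346/9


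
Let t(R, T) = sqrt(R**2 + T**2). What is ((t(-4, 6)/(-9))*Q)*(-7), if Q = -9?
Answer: -14*sqrt(13) ≈ -50.478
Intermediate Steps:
((t(-4, 6)/(-9))*Q)*(-7) = ((sqrt((-4)**2 + 6**2)/(-9))*(-9))*(-7) = ((sqrt(16 + 36)*(-1/9))*(-9))*(-7) = ((sqrt(52)*(-1/9))*(-9))*(-7) = (((2*sqrt(13))*(-1/9))*(-9))*(-7) = (-2*sqrt(13)/9*(-9))*(-7) = (2*sqrt(13))*(-7) = -14*sqrt(13)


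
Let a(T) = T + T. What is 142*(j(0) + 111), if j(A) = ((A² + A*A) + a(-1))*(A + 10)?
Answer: 12922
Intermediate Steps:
a(T) = 2*T
j(A) = (-2 + 2*A²)*(10 + A) (j(A) = ((A² + A*A) + 2*(-1))*(A + 10) = ((A² + A²) - 2)*(10 + A) = (2*A² - 2)*(10 + A) = (-2 + 2*A²)*(10 + A))
142*(j(0) + 111) = 142*((-20 - 2*0 + 2*0³ + 20*0²) + 111) = 142*((-20 + 0 + 2*0 + 20*0) + 111) = 142*((-20 + 0 + 0 + 0) + 111) = 142*(-20 + 111) = 142*91 = 12922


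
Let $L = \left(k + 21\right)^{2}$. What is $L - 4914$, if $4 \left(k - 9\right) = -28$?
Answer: $-4385$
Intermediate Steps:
$k = 2$ ($k = 9 + \frac{1}{4} \left(-28\right) = 9 - 7 = 2$)
$L = 529$ ($L = \left(2 + 21\right)^{2} = 23^{2} = 529$)
$L - 4914 = 529 - 4914 = -4385$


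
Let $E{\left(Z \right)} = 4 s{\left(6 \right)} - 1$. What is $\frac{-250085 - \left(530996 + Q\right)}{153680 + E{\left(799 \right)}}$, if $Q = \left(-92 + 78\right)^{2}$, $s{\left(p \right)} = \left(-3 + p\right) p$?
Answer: $- \frac{781277}{153751} \approx -5.0814$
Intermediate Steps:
$s{\left(p \right)} = p \left(-3 + p\right)$
$E{\left(Z \right)} = 71$ ($E{\left(Z \right)} = 4 \cdot 6 \left(-3 + 6\right) - 1 = 4 \cdot 6 \cdot 3 - 1 = 4 \cdot 18 - 1 = 72 - 1 = 71$)
$Q = 196$ ($Q = \left(-14\right)^{2} = 196$)
$\frac{-250085 - \left(530996 + Q\right)}{153680 + E{\left(799 \right)}} = \frac{-250085 - 531192}{153680 + 71} = \frac{-250085 - 531192}{153751} = \left(-250085 - 531192\right) \frac{1}{153751} = \left(-781277\right) \frac{1}{153751} = - \frac{781277}{153751}$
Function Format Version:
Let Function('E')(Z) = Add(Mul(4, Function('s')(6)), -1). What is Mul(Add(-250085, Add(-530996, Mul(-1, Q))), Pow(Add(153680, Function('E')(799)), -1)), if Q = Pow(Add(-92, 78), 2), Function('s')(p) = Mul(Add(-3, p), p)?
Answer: Rational(-781277, 153751) ≈ -5.0814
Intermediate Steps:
Function('s')(p) = Mul(p, Add(-3, p))
Function('E')(Z) = 71 (Function('E')(Z) = Add(Mul(4, Mul(6, Add(-3, 6))), -1) = Add(Mul(4, Mul(6, 3)), -1) = Add(Mul(4, 18), -1) = Add(72, -1) = 71)
Q = 196 (Q = Pow(-14, 2) = 196)
Mul(Add(-250085, Add(-530996, Mul(-1, Q))), Pow(Add(153680, Function('E')(799)), -1)) = Mul(Add(-250085, Add(-530996, Mul(-1, 196))), Pow(Add(153680, 71), -1)) = Mul(Add(-250085, Add(-530996, -196)), Pow(153751, -1)) = Mul(Add(-250085, -531192), Rational(1, 153751)) = Mul(-781277, Rational(1, 153751)) = Rational(-781277, 153751)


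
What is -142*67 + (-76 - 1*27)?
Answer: -9617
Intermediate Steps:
-142*67 + (-76 - 1*27) = -9514 + (-76 - 27) = -9514 - 103 = -9617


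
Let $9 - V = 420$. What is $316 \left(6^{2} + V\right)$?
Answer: $-118500$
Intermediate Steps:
$V = -411$ ($V = 9 - 420 = -411$)
$316 \left(6^{2} + V\right) = 316 \left(6^{2} - 411\right) = 316 \left(36 - 411\right) = 316 \left(-375\right) = -118500$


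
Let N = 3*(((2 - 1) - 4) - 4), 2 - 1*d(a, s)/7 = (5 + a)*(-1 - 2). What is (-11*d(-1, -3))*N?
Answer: 22638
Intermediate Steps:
d(a, s) = 119 + 21*a (d(a, s) = 14 - 7*(5 + a)*(-1 - 2) = 14 - 7*(5 + a)*(-3) = 14 - 7*(-15 - 3*a) = 14 + (105 + 21*a) = 119 + 21*a)
N = -21 (N = 3*((1 - 4) - 4) = 3*(-3 - 4) = 3*(-7) = -21)
(-11*d(-1, -3))*N = -11*(119 + 21*(-1))*(-21) = -11*(119 - 21)*(-21) = -11*98*(-21) = -1078*(-21) = 22638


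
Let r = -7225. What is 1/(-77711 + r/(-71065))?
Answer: -14213/1104504998 ≈ -1.2868e-5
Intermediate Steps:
1/(-77711 + r/(-71065)) = 1/(-77711 - 7225/(-71065)) = 1/(-77711 - 7225*(-1/71065)) = 1/(-77711 + 1445/14213) = 1/(-1104504998/14213) = -14213/1104504998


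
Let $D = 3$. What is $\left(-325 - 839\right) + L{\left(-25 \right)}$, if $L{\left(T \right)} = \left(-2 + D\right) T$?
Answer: $-1189$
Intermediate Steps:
$L{\left(T \right)} = T$ ($L{\left(T \right)} = \left(-2 + 3\right) T = 1 T = T$)
$\left(-325 - 839\right) + L{\left(-25 \right)} = \left(-325 - 839\right) - 25 = -1164 - 25 = -1189$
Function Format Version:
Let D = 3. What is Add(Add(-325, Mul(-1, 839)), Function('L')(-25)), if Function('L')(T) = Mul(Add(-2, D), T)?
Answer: -1189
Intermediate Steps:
Function('L')(T) = T (Function('L')(T) = Mul(Add(-2, 3), T) = Mul(1, T) = T)
Add(Add(-325, Mul(-1, 839)), Function('L')(-25)) = Add(Add(-325, Mul(-1, 839)), -25) = Add(Add(-325, -839), -25) = Add(-1164, -25) = -1189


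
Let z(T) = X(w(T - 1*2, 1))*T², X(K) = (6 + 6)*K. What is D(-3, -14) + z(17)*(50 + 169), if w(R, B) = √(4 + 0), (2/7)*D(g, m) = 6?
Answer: 1519005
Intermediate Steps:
D(g, m) = 21 (D(g, m) = (7/2)*6 = 21)
w(R, B) = 2 (w(R, B) = √4 = 2)
X(K) = 12*K
z(T) = 24*T² (z(T) = (12*2)*T² = 24*T²)
D(-3, -14) + z(17)*(50 + 169) = 21 + (24*17²)*(50 + 169) = 21 + (24*289)*219 = 21 + 6936*219 = 21 + 1518984 = 1519005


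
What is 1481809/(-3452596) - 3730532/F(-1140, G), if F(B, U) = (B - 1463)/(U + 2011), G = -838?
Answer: 2158322777126947/1283872484 ≈ 1.6811e+6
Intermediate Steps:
F(B, U) = (-1463 + B)/(2011 + U)
1481809/(-3452596) - 3730532/F(-1140, G) = 1481809/(-3452596) - 3730532*(2011 - 838)/(-1463 - 1140) = 1481809*(-1/3452596) - 3730532/(-2603/1173) = -211687/493228 - 3730532/((1/1173)*(-2603)) = -211687/493228 - 3730532/(-2603/1173) = -211687/493228 - 3730532*(-1173/2603) = -211687/493228 + 4375914036/2603 = 2158322777126947/1283872484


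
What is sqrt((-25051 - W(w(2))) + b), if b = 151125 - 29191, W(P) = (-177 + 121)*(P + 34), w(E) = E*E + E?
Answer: sqrt(99123) ≈ 314.84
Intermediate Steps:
w(E) = E + E**2 (w(E) = E**2 + E = E + E**2)
W(P) = -1904 - 56*P (W(P) = -56*(34 + P) = -1904 - 56*P)
b = 121934
sqrt((-25051 - W(w(2))) + b) = sqrt((-25051 - (-1904 - 112*(1 + 2))) + 121934) = sqrt((-25051 - (-1904 - 112*3)) + 121934) = sqrt((-25051 - (-1904 - 56*6)) + 121934) = sqrt((-25051 - (-1904 - 336)) + 121934) = sqrt((-25051 - 1*(-2240)) + 121934) = sqrt((-25051 + 2240) + 121934) = sqrt(-22811 + 121934) = sqrt(99123)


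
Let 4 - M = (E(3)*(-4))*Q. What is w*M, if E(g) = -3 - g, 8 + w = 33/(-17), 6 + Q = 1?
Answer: -20956/17 ≈ -1232.7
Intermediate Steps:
Q = -5 (Q = -6 + 1 = -5)
w = -169/17 (w = -8 + 33/(-17) = -8 + 33*(-1/17) = -8 - 33/17 = -169/17 ≈ -9.9412)
M = 124 (M = 4 - (-3 - 1*3)*(-4)*(-5) = 4 - (-3 - 3)*(-4)*(-5) = 4 - (-6*(-4))*(-5) = 4 - 24*(-5) = 4 - 1*(-120) = 4 + 120 = 124)
w*M = -169/17*124 = -20956/17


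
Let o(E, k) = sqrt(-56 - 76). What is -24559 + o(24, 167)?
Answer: -24559 + 2*I*sqrt(33) ≈ -24559.0 + 11.489*I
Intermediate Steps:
o(E, k) = 2*I*sqrt(33) (o(E, k) = sqrt(-132) = 2*I*sqrt(33))
-24559 + o(24, 167) = -24559 + 2*I*sqrt(33)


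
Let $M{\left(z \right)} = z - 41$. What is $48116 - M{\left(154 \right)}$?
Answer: $48003$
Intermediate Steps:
$M{\left(z \right)} = -41 + z$
$48116 - M{\left(154 \right)} = 48116 - \left(-41 + 154\right) = 48116 - 113 = 48003$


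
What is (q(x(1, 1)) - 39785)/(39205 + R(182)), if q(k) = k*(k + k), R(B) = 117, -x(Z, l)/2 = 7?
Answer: -39393/39322 ≈ -1.0018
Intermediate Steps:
x(Z, l) = -14 (x(Z, l) = -2*7 = -14)
q(k) = 2*k**2 (q(k) = k*(2*k) = 2*k**2)
(q(x(1, 1)) - 39785)/(39205 + R(182)) = (2*(-14)**2 - 39785)/(39205 + 117) = (2*196 - 39785)/39322 = (392 - 39785)*(1/39322) = -39393*1/39322 = -39393/39322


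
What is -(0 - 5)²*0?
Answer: 0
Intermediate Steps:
-(0 - 5)²*0 = -1*(-5)²*0 = -1*25*0 = -25*0 = 0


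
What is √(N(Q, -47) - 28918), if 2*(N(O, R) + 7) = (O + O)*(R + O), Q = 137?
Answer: I*√16595 ≈ 128.82*I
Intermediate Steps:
N(O, R) = -7 + O*(O + R) (N(O, R) = -7 + ((O + O)*(R + O))/2 = -7 + ((2*O)*(O + R))/2 = -7 + (2*O*(O + R))/2 = -7 + O*(O + R))
√(N(Q, -47) - 28918) = √((-7 + 137² + 137*(-47)) - 28918) = √((-7 + 18769 - 6439) - 28918) = √(12323 - 28918) = √(-16595) = I*√16595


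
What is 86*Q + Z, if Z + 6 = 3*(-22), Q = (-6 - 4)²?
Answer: 8528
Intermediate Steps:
Q = 100 (Q = (-10)² = 100)
Z = -72 (Z = -6 + 3*(-22) = -6 - 66 = -72)
86*Q + Z = 86*100 - 72 = 8600 - 72 = 8528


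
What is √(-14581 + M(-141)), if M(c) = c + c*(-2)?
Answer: 38*I*√10 ≈ 120.17*I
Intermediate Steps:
M(c) = -c (M(c) = c - 2*c = -c)
√(-14581 + M(-141)) = √(-14581 - 1*(-141)) = √(-14581 + 141) = √(-14440) = 38*I*√10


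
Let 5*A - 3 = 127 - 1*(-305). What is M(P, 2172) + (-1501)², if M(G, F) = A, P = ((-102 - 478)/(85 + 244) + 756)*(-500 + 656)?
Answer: 2253088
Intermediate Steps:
P = 38710464/329 (P = (-580/329 + 756)*156 = (248144/329)*156 = 38710464/329 ≈ 1.1766e+5)
A = 87 (A = ⅗ + (127 - 1*(-305))/5 = ⅗ + (127 + 305)/5 = ⅗ + (⅕)*432 = ⅗ + 432/5 = 87)
M(G, F) = 87
M(P, 2172) + (-1501)² = 87 + (-1501)² = 87 + 2253001 = 2253088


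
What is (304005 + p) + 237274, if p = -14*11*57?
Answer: 532501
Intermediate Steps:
p = -8778 (p = -154*57 = -8778)
(304005 + p) + 237274 = (304005 - 8778) + 237274 = 295227 + 237274 = 532501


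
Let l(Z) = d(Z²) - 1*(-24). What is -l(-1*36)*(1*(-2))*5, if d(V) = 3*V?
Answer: 39120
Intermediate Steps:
l(Z) = 24 + 3*Z² (l(Z) = 3*Z² - 1*(-24) = 3*Z² + 24 = 24 + 3*Z²)
-l(-1*36)*(1*(-2))*5 = -(24 + 3*(-1*36)²)*(1*(-2))*5 = -(24 + 3*(-36)²)*(-2*5) = -(24 + 3*1296)*(-10) = -(24 + 3888)*(-10) = -3912*(-10) = -1*(-39120) = 39120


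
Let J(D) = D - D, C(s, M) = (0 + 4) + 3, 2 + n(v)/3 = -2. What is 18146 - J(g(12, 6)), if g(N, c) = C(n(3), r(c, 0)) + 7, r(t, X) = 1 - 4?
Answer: 18146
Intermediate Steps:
r(t, X) = -3
n(v) = -12 (n(v) = -6 + 3*(-2) = -6 - 6 = -12)
C(s, M) = 7 (C(s, M) = 4 + 3 = 7)
g(N, c) = 14 (g(N, c) = 7 + 7 = 14)
J(D) = 0
18146 - J(g(12, 6)) = 18146 - 1*0 = 18146 + 0 = 18146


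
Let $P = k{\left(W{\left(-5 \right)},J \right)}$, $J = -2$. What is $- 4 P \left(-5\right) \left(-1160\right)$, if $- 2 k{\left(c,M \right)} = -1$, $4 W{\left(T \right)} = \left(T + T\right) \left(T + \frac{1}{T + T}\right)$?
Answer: $-11600$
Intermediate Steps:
$W{\left(T \right)} = \frac{T \left(T + \frac{1}{2 T}\right)}{2}$ ($W{\left(T \right)} = \frac{\left(T + T\right) \left(T + \frac{1}{T + T}\right)}{4} = \frac{2 T \left(T + \frac{1}{2 T}\right)}{4} = \frac{T \left(T + \frac{1}{2 T}\right)}{2}$)
$k{\left(c,M \right)} = \frac{1}{2}$ ($k{\left(c,M \right)} = \left(- \frac{1}{2}\right) \left(-1\right) = \frac{1}{2}$)
$P = \frac{1}{2} \approx 0.5$
$- 4 P \left(-5\right) \left(-1160\right) = \left(-4\right) \frac{1}{2} \left(-5\right) \left(-1160\right) = \left(-2\right) \left(-5\right) \left(-1160\right) = 10 \left(-1160\right) = -11600$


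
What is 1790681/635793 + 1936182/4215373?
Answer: 8779399301339/2680104645789 ≈ 3.2758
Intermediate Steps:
1790681/635793 + 1936182/4215373 = 8779399301339/2680104645789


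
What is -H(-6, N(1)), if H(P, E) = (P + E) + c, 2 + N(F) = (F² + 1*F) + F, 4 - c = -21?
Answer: -20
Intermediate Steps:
c = 25 (c = 4 - 1*(-21) = 4 + 21 = 25)
N(F) = -2 + F² + 2*F (N(F) = -2 + ((F² + 1*F) + F) = -2 + ((F² + F) + F) = -2 + ((F + F²) + F) = -2 + (F² + 2*F) = -2 + F² + 2*F)
H(P, E) = 25 + E + P (H(P, E) = (P + E) + 25 = (E + P) + 25 = 25 + E + P)
-H(-6, N(1)) = -(25 + (-2 + 1² + 2*1) - 6) = -(25 + (-2 + 1 + 2) - 6) = -(25 + 1 - 6) = -1*20 = -20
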